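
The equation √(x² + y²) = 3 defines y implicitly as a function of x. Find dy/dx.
Differentiate both sides with respect to x, treating y as y(x). By the chain rule, any term containing y contributes a factor of y' = dy/dx when we differentiate it.

Move every term to one side and write the relation as F(x, y) = 0. Term by term,
  d/dx[√(x^2 + y^2)] = (x + y·y')/√(x^2 + y^2)
  d/dx[-3] = 0

The pieces without y' make up ∂F/∂x and the coefficient of y' is ∂F/∂y:
  ∂F/∂x = x/√(x^2 + y^2),
  ∂F/∂y = y/√(x^2 + y^2).

Since d/dx[F] = ∂F/∂x + (∂F/∂y)·y' = 0, solve for y':
  (∂F/∂y)·y' = -∂F/∂x
  dy/dx = -(∂F/∂x)/(∂F/∂y) = -(x/√(x^2 + y^2))/(y/√(x^2 + y^2)) = -x/y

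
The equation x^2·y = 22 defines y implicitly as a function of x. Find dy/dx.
Take d/dx of both sides. Since y is implicitly a function of x, the chain rule attaches a y' = dy/dx factor whenever we differentiate through y.

Set F(x, y) = (left side) − (right side), so the curve is F = 0. Differentiating each term of F:
  d/dx[x^2y] = x^2·y' + 2xy
  d/dx[-22] = 0

Collecting, the y'-free part is the partial derivative in x and the y' coefficient is the partial derivative in y:
  ∂F/∂x = 2xy
  ∂F/∂y = x^2

so d/dx[F(x, y(x))] = ∂F/∂x + (∂F/∂y)·y' = 0. Rearranging,
  dy/dx = -(∂F/∂x)/(∂F/∂y) = -(2xy)/(x^2) = -2y/x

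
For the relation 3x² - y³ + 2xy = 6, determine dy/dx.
Apply d/dx to both sides, remembering that y depends on x. Each occurrence of y therefore brings in a y' = dy/dx via the chain rule.

With F(x, y) equal to the left-hand side minus the right, differentiate F term by term:
  d/dx[3x^2] = 6x
  d/dx[2xy] = 2x·y' + 2y
  d/dx[-y^3] = -3y^2·y'
  d/dx[-6] = 0
Adding these up, d/dx[F] = 0 becomes
  (6x + 2y) + (2x - 3y^2)·y' = 0,
so isolating y',
  dy/dx = -(6x + 2y)/(2x - 3y^2) = 2(-3x - y)/(2x - 3y^2)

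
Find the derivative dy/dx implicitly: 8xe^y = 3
Take d/dx of both sides. Since y is implicitly a function of x, the chain rule attaches a y' = dy/dx factor whenever we differentiate through y.

Set F(x, y) = (left side) − (right side), so the curve is F = 0. Differentiating each term of F:
  d/dx[8x·e^(y)] = 8x·y'·e^(y) + 8e^(y)
  d/dx[-3] = 0

Collecting, the y'-free part is the partial derivative in x and the y' coefficient is the partial derivative in y:
  ∂F/∂x = 8e^(y)
  ∂F/∂y = 8x·e^(y)

so d/dx[F(x, y(x))] = ∂F/∂x + (∂F/∂y)·y' = 0. Rearranging,
  dy/dx = -(∂F/∂x)/(∂F/∂y) = -(8e^(y))/(8x·e^(y)) = -1/x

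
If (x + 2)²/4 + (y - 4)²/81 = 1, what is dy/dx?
Apply d/dx to both sides, remembering that y depends on x. Each occurrence of y therefore brings in a y' = dy/dx via the chain rule.

With F(x, y) equal to the left-hand side minus the right, differentiate F term by term:
  d/dx[(x + 2)^2/4] = x/2 + 1
  d/dx[(y - 4)^2/81] = 2·y'(y - 4)/81
  d/dx[-1] = 0
Adding these up, d/dx[F] = 0 becomes
  (x/2 + 1) + (2y/81 - 8/81)·y' = 0,
so isolating y',
  dy/dx = -(x/2 + 1)/(2y/81 - 8/81)
        = -((x + 2)/2)/(2(y - 4)/81) = 81(-x - 2)/(4(y - 4))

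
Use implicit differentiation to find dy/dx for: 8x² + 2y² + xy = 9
Apply d/dx to both sides, remembering that y depends on x. Each occurrence of y therefore brings in a y' = dy/dx via the chain rule.

With F(x, y) equal to the left-hand side minus the right, differentiate F term by term:
  d/dx[8x^2] = 16x
  d/dx[xy] = x·y' + y
  d/dx[2y^2] = 4y·y'
  d/dx[-9] = 0
Adding these up, d/dx[F] = 0 becomes
  (16x + y) + (x + 4y)·y' = 0,
so isolating y',
  dy/dx = -(16x + y)/(x + 4y) = (-16x - y)/(x + 4y)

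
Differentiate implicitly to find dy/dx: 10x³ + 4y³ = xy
Take d/dx of both sides. Since y is implicitly a function of x, the chain rule attaches a y' = dy/dx factor whenever we differentiate through y.

Set F(x, y) = (left side) − (right side), so the curve is F = 0. Differentiating each term of F:
  d/dx[10x^3] = 30x^2
  d/dx[-xy] = -x·y' - y
  d/dx[4y^3] = 12y^2·y'

Collecting, the y'-free part is the partial derivative in x and the y' coefficient is the partial derivative in y:
  ∂F/∂x = 30x^2 - y
  ∂F/∂y = -x + 12y^2

so d/dx[F(x, y(x))] = ∂F/∂x + (∂F/∂y)·y' = 0. Rearranging,
  dy/dx = -(∂F/∂x)/(∂F/∂y) = -(30x^2 - y)/(-x + 12y^2) = (30x^2 - y)/(x - 12y^2)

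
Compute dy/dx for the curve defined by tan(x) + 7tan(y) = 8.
Differentiate the relation implicitly: treat y = y(x) and apply the chain rule, so every y-derivative picks up a y' = dy/dx factor.

With everything moved to the left-hand side, differentiate term by term:
  d/dx[tan(x)] = tan(x)^2 + 1
  d/dx[7tan(y)] = 7·y'(tan(y)^2 + 1)
  d/dx[-8] = 0

Separating the contributions that come from x directly and those that come through y:
  without y':      tan(x)^2 + 1
  multiplying y':  7tan(y)^2 + 7

so (tan(x)^2 + 1) + (7tan(y)^2 + 7)·y' = 0, and therefore
  dy/dx = -(tan(x)^2 + 1)/(7tan(y)^2 + 7) = -cos(y)^2/(7cos(x)^2)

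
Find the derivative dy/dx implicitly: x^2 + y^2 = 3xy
Differentiate the relation implicitly: treat y = y(x) and apply the chain rule, so every y-derivative picks up a y' = dy/dx factor.

With everything moved to the left-hand side, differentiate term by term:
  d/dx[x^2] = 2x
  d/dx[-3xy] = -3x·y' - 3y
  d/dx[y^2] = 2y·y'

Separating the contributions that come from x directly and those that come through y:
  without y':      2x - 3y
  multiplying y':  -3x + 2y

so (2x - 3y) + (-3x + 2y)·y' = 0, and therefore
  dy/dx = -(2x - 3y)/(-3x + 2y) = (2x - 3y)/(3x - 2y)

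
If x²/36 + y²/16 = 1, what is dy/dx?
Differentiate the relation implicitly: treat y = y(x) and apply the chain rule, so every y-derivative picks up a y' = dy/dx factor.

With everything moved to the left-hand side, differentiate term by term:
  d/dx[x^2/36] = x/18
  d/dx[y^2/16] = y·y'/8
  d/dx[-1] = 0

Separating the contributions that come from x directly and those that come through y:
  without y':      x/18
  multiplying y':  y/8

so (x/18) + (y/8)·y' = 0, and therefore
  dy/dx = -(x/18)/(y/8) = -4x/(9y)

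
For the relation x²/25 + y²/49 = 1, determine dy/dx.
Take d/dx of both sides. Since y is implicitly a function of x, the chain rule attaches a y' = dy/dx factor whenever we differentiate through y.

Set F(x, y) = (left side) − (right side), so the curve is F = 0. Differentiating each term of F:
  d/dx[x^2/25] = 2x/25
  d/dx[y^2/49] = 2y·y'/49
  d/dx[-1] = 0

Collecting, the y'-free part is the partial derivative in x and the y' coefficient is the partial derivative in y:
  ∂F/∂x = 2x/25
  ∂F/∂y = 2y/49

so d/dx[F(x, y(x))] = ∂F/∂x + (∂F/∂y)·y' = 0. Rearranging,
  dy/dx = -(∂F/∂x)/(∂F/∂y) = -(2x/25)/(2y/49) = -49x/(25y)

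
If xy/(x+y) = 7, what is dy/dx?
Take d/dx of both sides. Since y is implicitly a function of x, the chain rule attaches a y' = dy/dx factor whenever we differentiate through y.

Set F(x, y) = (left side) − (right side), so the curve is F = 0. Differentiating each term of F:
  d/dx[xy/(x + y)] = xy(-y' - 1)/(x + y)^2 + x·y'/(x + y) + y/(x + y)
  d/dx[-7] = 0

Collecting, the y'-free part is the partial derivative in x and the y' coefficient is the partial derivative in y:
  ∂F/∂x = -xy/(x + y)^2 + y/(x + y)
  ∂F/∂y = -xy/(x + y)^2 + x/(x + y)

so d/dx[F(x, y(x))] = ∂F/∂x + (∂F/∂y)·y' = 0. Rearranging,
  dy/dx = -(∂F/∂x)/(∂F/∂y) = -(-xy/(x + y)^2 + y/(x + y))/(-xy/(x + y)^2 + x/(x + y))
        = -(y^2/(x + y)^2)/(x^2/(x + y)^2) = -y^2/x^2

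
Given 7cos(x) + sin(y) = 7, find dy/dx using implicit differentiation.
Take d/dx of both sides. Since y is implicitly a function of x, the chain rule attaches a y' = dy/dx factor whenever we differentiate through y.

Set F(x, y) = (left side) − (right side), so the curve is F = 0. Differentiating each term of F:
  d/dx[sin(y)] = y'·cos(y)
  d/dx[7cos(x)] = -7sin(x)
  d/dx[-7] = 0

Collecting, the y'-free part is the partial derivative in x and the y' coefficient is the partial derivative in y:
  ∂F/∂x = -7sin(x)
  ∂F/∂y = cos(y)

so d/dx[F(x, y(x))] = ∂F/∂x + (∂F/∂y)·y' = 0. Rearranging,
  dy/dx = -(∂F/∂x)/(∂F/∂y) = -(-7sin(x))/(cos(y)) = 7sin(x)/cos(y)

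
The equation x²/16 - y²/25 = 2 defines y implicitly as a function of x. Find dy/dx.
Apply d/dx to both sides, remembering that y depends on x. Each occurrence of y therefore brings in a y' = dy/dx via the chain rule.

With F(x, y) equal to the left-hand side minus the right, differentiate F term by term:
  d/dx[x^2/16] = x/8
  d/dx[-y^2/25] = -2y·y'/25
  d/dx[-2] = 0
Adding these up, d/dx[F] = 0 becomes
  (x/8) + (-2y/25)·y' = 0,
so isolating y',
  dy/dx = -(x/8)/(-2y/25) = 25x/(16y)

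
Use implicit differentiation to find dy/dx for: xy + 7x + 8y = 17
Apply d/dx to both sides, remembering that y depends on x. Each occurrence of y therefore brings in a y' = dy/dx via the chain rule.

With F(x, y) equal to the left-hand side minus the right, differentiate F term by term:
  d/dx[xy] = x·y' + y
  d/dx[7x] = 7
  d/dx[8y] = 8·y'
  d/dx[-17] = 0
Adding these up, d/dx[F] = 0 becomes
  (y + 7) + (x + 8)·y' = 0,
so isolating y',
  dy/dx = -(y + 7)/(x + 8) = (-y - 7)/(x + 8)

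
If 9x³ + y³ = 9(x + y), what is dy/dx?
Take d/dx of both sides. Since y is implicitly a function of x, the chain rule attaches a y' = dy/dx factor whenever we differentiate through y.

Set F(x, y) = (left side) − (right side), so the curve is F = 0. Differentiating each term of F:
  d/dx[9x^3] = 27x^2
  d/dx[-9x] = -9
  d/dx[y^3] = 3y^2·y'
  d/dx[-9y] = -9·y'

Collecting, the y'-free part is the partial derivative in x and the y' coefficient is the partial derivative in y:
  ∂F/∂x = 27x^2 - 9
  ∂F/∂y = 3y^2 - 9

so d/dx[F(x, y(x))] = ∂F/∂x + (∂F/∂y)·y' = 0. Rearranging,
  dy/dx = -(∂F/∂x)/(∂F/∂y) = -(27x^2 - 9)/(3y^2 - 9) = 3(1 - 3x^2)/(y^2 - 3)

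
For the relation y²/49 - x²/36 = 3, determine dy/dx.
Differentiate the relation implicitly: treat y = y(x) and apply the chain rule, so every y-derivative picks up a y' = dy/dx factor.

With everything moved to the left-hand side, differentiate term by term:
  d/dx[-x^2/36] = -x/18
  d/dx[y^2/49] = 2y·y'/49
  d/dx[-3] = 0

Separating the contributions that come from x directly and those that come through y:
  without y':      -x/18
  multiplying y':  2y/49

so (-x/18) + (2y/49)·y' = 0, and therefore
  dy/dx = -(-x/18)/(2y/49) = 49x/(36y)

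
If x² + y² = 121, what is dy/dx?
Take d/dx of both sides. Since y is implicitly a function of x, the chain rule attaches a y' = dy/dx factor whenever we differentiate through y.

Set F(x, y) = (left side) − (right side), so the curve is F = 0. Differentiating each term of F:
  d/dx[x^2] = 2x
  d/dx[y^2] = 2y·y'
  d/dx[-121] = 0

Collecting, the y'-free part is the partial derivative in x and the y' coefficient is the partial derivative in y:
  ∂F/∂x = 2x
  ∂F/∂y = 2y

so d/dx[F(x, y(x))] = ∂F/∂x + (∂F/∂y)·y' = 0. Rearranging,
  dy/dx = -(∂F/∂x)/(∂F/∂y) = -(2x)/(2y) = -x/y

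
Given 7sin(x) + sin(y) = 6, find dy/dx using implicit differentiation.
Take d/dx of both sides. Since y is implicitly a function of x, the chain rule attaches a y' = dy/dx factor whenever we differentiate through y.

Set F(x, y) = (left side) − (right side), so the curve is F = 0. Differentiating each term of F:
  d/dx[7sin(x)] = 7cos(x)
  d/dx[sin(y)] = y'·cos(y)
  d/dx[-6] = 0

Collecting, the y'-free part is the partial derivative in x and the y' coefficient is the partial derivative in y:
  ∂F/∂x = 7cos(x)
  ∂F/∂y = cos(y)

so d/dx[F(x, y(x))] = ∂F/∂x + (∂F/∂y)·y' = 0. Rearranging,
  dy/dx = -(∂F/∂x)/(∂F/∂y) = -(7cos(x))/(cos(y)) = -7cos(x)/cos(y)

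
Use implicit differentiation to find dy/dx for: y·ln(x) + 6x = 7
Apply d/dx to both sides, remembering that y depends on x. Each occurrence of y therefore brings in a y' = dy/dx via the chain rule.

With F(x, y) equal to the left-hand side minus the right, differentiate F term by term:
  d/dx[6x] = 6
  d/dx[y·ln(x)] = y'·ln(x) + y/x
  d/dx[-7] = 0
Adding these up, d/dx[F] = 0 becomes
  (6 + y/x) + (ln(x))·y' = 0,
so isolating y',
  dy/dx = -(6 + y/x)/(ln(x))
        = -((6x + y)/x)/(ln(x)) = (-6x - y)/(x·ln(x))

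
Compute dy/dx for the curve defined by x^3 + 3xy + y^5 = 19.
Differentiate the relation implicitly: treat y = y(x) and apply the chain rule, so every y-derivative picks up a y' = dy/dx factor.

With everything moved to the left-hand side, differentiate term by term:
  d/dx[x^3] = 3x^2
  d/dx[3xy] = 3x·y' + 3y
  d/dx[y^5] = 5y^4·y'
  d/dx[-19] = 0

Separating the contributions that come from x directly and those that come through y:
  without y':      3x^2 + 3y
  multiplying y':  3x + 5y^4

so (3x^2 + 3y) + (3x + 5y^4)·y' = 0, and therefore
  dy/dx = -(3x^2 + 3y)/(3x + 5y^4) = 3(-x^2 - y)/(3x + 5y^4)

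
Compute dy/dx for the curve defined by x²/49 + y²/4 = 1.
Take d/dx of both sides. Since y is implicitly a function of x, the chain rule attaches a y' = dy/dx factor whenever we differentiate through y.

Set F(x, y) = (left side) − (right side), so the curve is F = 0. Differentiating each term of F:
  d/dx[x^2/49] = 2x/49
  d/dx[y^2/4] = y·y'/2
  d/dx[-1] = 0

Collecting, the y'-free part is the partial derivative in x and the y' coefficient is the partial derivative in y:
  ∂F/∂x = 2x/49
  ∂F/∂y = y/2

so d/dx[F(x, y(x))] = ∂F/∂x + (∂F/∂y)·y' = 0. Rearranging,
  dy/dx = -(∂F/∂x)/(∂F/∂y) = -(2x/49)/(y/2) = -4x/(49y)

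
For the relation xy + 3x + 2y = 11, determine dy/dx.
Apply d/dx to both sides, remembering that y depends on x. Each occurrence of y therefore brings in a y' = dy/dx via the chain rule.

With F(x, y) equal to the left-hand side minus the right, differentiate F term by term:
  d/dx[xy] = x·y' + y
  d/dx[3x] = 3
  d/dx[2y] = 2·y'
  d/dx[-11] = 0
Adding these up, d/dx[F] = 0 becomes
  (y + 3) + (x + 2)·y' = 0,
so isolating y',
  dy/dx = -(y + 3)/(x + 2) = (-y - 3)/(x + 2)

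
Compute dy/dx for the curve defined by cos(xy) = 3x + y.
Take d/dx of both sides. Since y is implicitly a function of x, the chain rule attaches a y' = dy/dx factor whenever we differentiate through y.

Set F(x, y) = (left side) − (right side), so the curve is F = 0. Differentiating each term of F:
  d/dx[-3x] = -3
  d/dx[-y] = -y'
  d/dx[cos(xy)] = -(x·y' + y)·sin(xy)

Collecting, the y'-free part is the partial derivative in x and the y' coefficient is the partial derivative in y:
  ∂F/∂x = -y·sin(xy) - 3
  ∂F/∂y = -x·sin(xy) - 1

so d/dx[F(x, y(x))] = ∂F/∂x + (∂F/∂y)·y' = 0. Rearranging,
  dy/dx = -(∂F/∂x)/(∂F/∂y) = -(-y·sin(xy) - 3)/(-x·sin(xy) - 1) = -(y·sin(xy) + 3)/(x·sin(xy) + 1)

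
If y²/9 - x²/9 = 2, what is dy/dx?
Apply d/dx to both sides, remembering that y depends on x. Each occurrence of y therefore brings in a y' = dy/dx via the chain rule.

With F(x, y) equal to the left-hand side minus the right, differentiate F term by term:
  d/dx[-x^2/9] = -2x/9
  d/dx[y^2/9] = 2y·y'/9
  d/dx[-2] = 0
Adding these up, d/dx[F] = 0 becomes
  (-2x/9) + (2y/9)·y' = 0,
so isolating y',
  dy/dx = -(-2x/9)/(2y/9) = x/y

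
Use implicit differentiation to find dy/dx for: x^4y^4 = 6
Differentiate both sides with respect to x, treating y as y(x). By the chain rule, any term containing y contributes a factor of y' = dy/dx when we differentiate it.

Move every term to one side and write the relation as F(x, y) = 0. Term by term,
  d/dx[x^4y^4] = 4x^4y^3·y' + 4x^3y^4
  d/dx[-6] = 0

The pieces without y' make up ∂F/∂x and the coefficient of y' is ∂F/∂y:
  ∂F/∂x = 4x^3y^4,
  ∂F/∂y = 4x^4y^3.

Since d/dx[F] = ∂F/∂x + (∂F/∂y)·y' = 0, solve for y':
  (∂F/∂y)·y' = -∂F/∂x
  dy/dx = -(∂F/∂x)/(∂F/∂y) = -(4x^3y^4)/(4x^4y^3) = -y/x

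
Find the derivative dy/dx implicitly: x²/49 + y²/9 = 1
Differentiate both sides with respect to x, treating y as y(x). By the chain rule, any term containing y contributes a factor of y' = dy/dx when we differentiate it.

Move every term to one side and write the relation as F(x, y) = 0. Term by term,
  d/dx[x^2/49] = 2x/49
  d/dx[y^2/9] = 2y·y'/9
  d/dx[-1] = 0

The pieces without y' make up ∂F/∂x and the coefficient of y' is ∂F/∂y:
  ∂F/∂x = 2x/49,
  ∂F/∂y = 2y/9.

Since d/dx[F] = ∂F/∂x + (∂F/∂y)·y' = 0, solve for y':
  (∂F/∂y)·y' = -∂F/∂x
  dy/dx = -(∂F/∂x)/(∂F/∂y) = -(2x/49)/(2y/9) = -9x/(49y)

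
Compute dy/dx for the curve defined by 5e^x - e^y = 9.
Differentiate the relation implicitly: treat y = y(x) and apply the chain rule, so every y-derivative picks up a y' = dy/dx factor.

With everything moved to the left-hand side, differentiate term by term:
  d/dx[5e^(x)] = 5e^(x)
  d/dx[-e^(y)] = -y'·e^(y)
  d/dx[-9] = 0

Separating the contributions that come from x directly and those that come through y:
  without y':      5e^(x)
  multiplying y':  -e^(y)

so (5e^(x)) + (-e^(y))·y' = 0, and therefore
  dy/dx = -(5e^(x))/(-e^(y)) = 5e^(x - y)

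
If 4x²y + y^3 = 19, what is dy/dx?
Apply d/dx to both sides, remembering that y depends on x. Each occurrence of y therefore brings in a y' = dy/dx via the chain rule.

With F(x, y) equal to the left-hand side minus the right, differentiate F term by term:
  d/dx[4x^2y] = 4x^2·y' + 8xy
  d/dx[y^3] = 3y^2·y'
  d/dx[-19] = 0
Adding these up, d/dx[F] = 0 becomes
  (8xy) + (4x^2 + 3y^2)·y' = 0,
so isolating y',
  dy/dx = -(8xy)/(4x^2 + 3y^2) = -8xy/(4x^2 + 3y^2)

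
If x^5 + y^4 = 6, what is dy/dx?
Differentiate both sides with respect to x, treating y as y(x). By the chain rule, any term containing y contributes a factor of y' = dy/dx when we differentiate it.

Move every term to one side and write the relation as F(x, y) = 0. Term by term,
  d/dx[x^5] = 5x^4
  d/dx[y^4] = 4y^3·y'
  d/dx[-6] = 0

The pieces without y' make up ∂F/∂x and the coefficient of y' is ∂F/∂y:
  ∂F/∂x = 5x^4,
  ∂F/∂y = 4y^3.

Since d/dx[F] = ∂F/∂x + (∂F/∂y)·y' = 0, solve for y':
  (∂F/∂y)·y' = -∂F/∂x
  dy/dx = -(∂F/∂x)/(∂F/∂y) = -(5x^4)/(4y^3) = -5x^4/(4y^3)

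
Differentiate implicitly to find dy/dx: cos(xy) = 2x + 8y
Take d/dx of both sides. Since y is implicitly a function of x, the chain rule attaches a y' = dy/dx factor whenever we differentiate through y.

Set F(x, y) = (left side) − (right side), so the curve is F = 0. Differentiating each term of F:
  d/dx[-2x] = -2
  d/dx[-8y] = -8·y'
  d/dx[cos(xy)] = -(x·y' + y)·sin(xy)

Collecting, the y'-free part is the partial derivative in x and the y' coefficient is the partial derivative in y:
  ∂F/∂x = -y·sin(xy) - 2
  ∂F/∂y = -x·sin(xy) - 8

so d/dx[F(x, y(x))] = ∂F/∂x + (∂F/∂y)·y' = 0. Rearranging,
  dy/dx = -(∂F/∂x)/(∂F/∂y) = -(-y·sin(xy) - 2)/(-x·sin(xy) - 8) = -(y·sin(xy) + 2)/(x·sin(xy) + 8)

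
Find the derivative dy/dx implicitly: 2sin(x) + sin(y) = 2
Differentiate both sides with respect to x, treating y as y(x). By the chain rule, any term containing y contributes a factor of y' = dy/dx when we differentiate it.

Move every term to one side and write the relation as F(x, y) = 0. Term by term,
  d/dx[2sin(x)] = 2cos(x)
  d/dx[sin(y)] = y'·cos(y)
  d/dx[-2] = 0

The pieces without y' make up ∂F/∂x and the coefficient of y' is ∂F/∂y:
  ∂F/∂x = 2cos(x),
  ∂F/∂y = cos(y).

Since d/dx[F] = ∂F/∂x + (∂F/∂y)·y' = 0, solve for y':
  (∂F/∂y)·y' = -∂F/∂x
  dy/dx = -(∂F/∂x)/(∂F/∂y) = -(2cos(x))/(cos(y)) = -2cos(x)/cos(y)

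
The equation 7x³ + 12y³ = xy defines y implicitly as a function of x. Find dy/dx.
Differentiate the relation implicitly: treat y = y(x) and apply the chain rule, so every y-derivative picks up a y' = dy/dx factor.

With everything moved to the left-hand side, differentiate term by term:
  d/dx[7x^3] = 21x^2
  d/dx[-xy] = -x·y' - y
  d/dx[12y^3] = 36y^2·y'

Separating the contributions that come from x directly and those that come through y:
  without y':      21x^2 - y
  multiplying y':  -x + 36y^2

so (21x^2 - y) + (-x + 36y^2)·y' = 0, and therefore
  dy/dx = -(21x^2 - y)/(-x + 36y^2) = (21x^2 - y)/(x - 36y^2)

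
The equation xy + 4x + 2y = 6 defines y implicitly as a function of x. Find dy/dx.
Differentiate both sides with respect to x, treating y as y(x). By the chain rule, any term containing y contributes a factor of y' = dy/dx when we differentiate it.

Move every term to one side and write the relation as F(x, y) = 0. Term by term,
  d/dx[xy] = x·y' + y
  d/dx[4x] = 4
  d/dx[2y] = 2·y'
  d/dx[-6] = 0

The pieces without y' make up ∂F/∂x and the coefficient of y' is ∂F/∂y:
  ∂F/∂x = y + 4,
  ∂F/∂y = x + 2.

Since d/dx[F] = ∂F/∂x + (∂F/∂y)·y' = 0, solve for y':
  (∂F/∂y)·y' = -∂F/∂x
  dy/dx = -(∂F/∂x)/(∂F/∂y) = -(y + 4)/(x + 2) = (-y - 4)/(x + 2)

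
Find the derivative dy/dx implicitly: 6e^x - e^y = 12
Differentiate both sides with respect to x, treating y as y(x). By the chain rule, any term containing y contributes a factor of y' = dy/dx when we differentiate it.

Move every term to one side and write the relation as F(x, y) = 0. Term by term,
  d/dx[6e^(x)] = 6e^(x)
  d/dx[-e^(y)] = -y'·e^(y)
  d/dx[-12] = 0

The pieces without y' make up ∂F/∂x and the coefficient of y' is ∂F/∂y:
  ∂F/∂x = 6e^(x),
  ∂F/∂y = -e^(y).

Since d/dx[F] = ∂F/∂x + (∂F/∂y)·y' = 0, solve for y':
  (∂F/∂y)·y' = -∂F/∂x
  dy/dx = -(∂F/∂x)/(∂F/∂y) = -(6e^(x))/(-e^(y)) = 6e^(x - y)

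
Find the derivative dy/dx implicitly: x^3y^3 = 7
Apply d/dx to both sides, remembering that y depends on x. Each occurrence of y therefore brings in a y' = dy/dx via the chain rule.

With F(x, y) equal to the left-hand side minus the right, differentiate F term by term:
  d/dx[x^3y^3] = 3x^3y^2·y' + 3x^2y^3
  d/dx[-7] = 0
Adding these up, d/dx[F] = 0 becomes
  (3x^2y^3) + (3x^3y^2)·y' = 0,
so isolating y',
  dy/dx = -(3x^2y^3)/(3x^3y^2) = -y/x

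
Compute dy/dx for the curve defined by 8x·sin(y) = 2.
Differentiate both sides with respect to x, treating y as y(x). By the chain rule, any term containing y contributes a factor of y' = dy/dx when we differentiate it.

Move every term to one side and write the relation as F(x, y) = 0. Term by term,
  d/dx[8x·sin(y)] = 8x·y'·cos(y) + 8sin(y)
  d/dx[-2] = 0

The pieces without y' make up ∂F/∂x and the coefficient of y' is ∂F/∂y:
  ∂F/∂x = 8sin(y),
  ∂F/∂y = 8x·cos(y).

Since d/dx[F] = ∂F/∂x + (∂F/∂y)·y' = 0, solve for y':
  (∂F/∂y)·y' = -∂F/∂x
  dy/dx = -(∂F/∂x)/(∂F/∂y) = -(8sin(y))/(8x·cos(y)) = -tan(y)/x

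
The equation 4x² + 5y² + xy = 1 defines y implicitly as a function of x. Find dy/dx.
Take d/dx of both sides. Since y is implicitly a function of x, the chain rule attaches a y' = dy/dx factor whenever we differentiate through y.

Set F(x, y) = (left side) − (right side), so the curve is F = 0. Differentiating each term of F:
  d/dx[4x^2] = 8x
  d/dx[xy] = x·y' + y
  d/dx[5y^2] = 10y·y'
  d/dx[-1] = 0

Collecting, the y'-free part is the partial derivative in x and the y' coefficient is the partial derivative in y:
  ∂F/∂x = 8x + y
  ∂F/∂y = x + 10y

so d/dx[F(x, y(x))] = ∂F/∂x + (∂F/∂y)·y' = 0. Rearranging,
  dy/dx = -(∂F/∂x)/(∂F/∂y) = -(8x + y)/(x + 10y) = (-8x - y)/(x + 10y)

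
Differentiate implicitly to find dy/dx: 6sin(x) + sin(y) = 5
Differentiate the relation implicitly: treat y = y(x) and apply the chain rule, so every y-derivative picks up a y' = dy/dx factor.

With everything moved to the left-hand side, differentiate term by term:
  d/dx[6sin(x)] = 6cos(x)
  d/dx[sin(y)] = y'·cos(y)
  d/dx[-5] = 0

Separating the contributions that come from x directly and those that come through y:
  without y':      6cos(x)
  multiplying y':  cos(y)

so (6cos(x)) + (cos(y))·y' = 0, and therefore
  dy/dx = -(6cos(x))/(cos(y)) = -6cos(x)/cos(y)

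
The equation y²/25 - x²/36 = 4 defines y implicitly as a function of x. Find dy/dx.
Apply d/dx to both sides, remembering that y depends on x. Each occurrence of y therefore brings in a y' = dy/dx via the chain rule.

With F(x, y) equal to the left-hand side minus the right, differentiate F term by term:
  d/dx[-x^2/36] = -x/18
  d/dx[y^2/25] = 2y·y'/25
  d/dx[-4] = 0
Adding these up, d/dx[F] = 0 becomes
  (-x/18) + (2y/25)·y' = 0,
so isolating y',
  dy/dx = -(-x/18)/(2y/25) = 25x/(36y)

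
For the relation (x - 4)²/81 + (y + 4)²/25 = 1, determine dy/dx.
Differentiate the relation implicitly: treat y = y(x) and apply the chain rule, so every y-derivative picks up a y' = dy/dx factor.

With everything moved to the left-hand side, differentiate term by term:
  d/dx[(x - 4)^2/81] = 2x/81 - 8/81
  d/dx[(y + 4)^2/25] = 2·y'(y + 4)/25
  d/dx[-1] = 0

Separating the contributions that come from x directly and those that come through y:
  without y':      2x/81 - 8/81
  multiplying y':  2y/25 + 8/25

so (2x/81 - 8/81) + (2y/25 + 8/25)·y' = 0, and therefore
  dy/dx = -(2x/81 - 8/81)/(2y/25 + 8/25)
        = -(2(x - 4)/81)/(2(y + 4)/25) = 25(4 - x)/(81(y + 4))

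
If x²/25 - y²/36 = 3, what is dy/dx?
Take d/dx of both sides. Since y is implicitly a function of x, the chain rule attaches a y' = dy/dx factor whenever we differentiate through y.

Set F(x, y) = (left side) − (right side), so the curve is F = 0. Differentiating each term of F:
  d/dx[x^2/25] = 2x/25
  d/dx[-y^2/36] = -y·y'/18
  d/dx[-3] = 0

Collecting, the y'-free part is the partial derivative in x and the y' coefficient is the partial derivative in y:
  ∂F/∂x = 2x/25
  ∂F/∂y = -y/18

so d/dx[F(x, y(x))] = ∂F/∂x + (∂F/∂y)·y' = 0. Rearranging,
  dy/dx = -(∂F/∂x)/(∂F/∂y) = -(2x/25)/(-y/18) = 36x/(25y)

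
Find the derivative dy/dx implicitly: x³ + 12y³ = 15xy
Differentiate both sides with respect to x, treating y as y(x). By the chain rule, any term containing y contributes a factor of y' = dy/dx when we differentiate it.

Move every term to one side and write the relation as F(x, y) = 0. Term by term,
  d/dx[x^3] = 3x^2
  d/dx[-15xy] = -15x·y' - 15y
  d/dx[12y^3] = 36y^2·y'

The pieces without y' make up ∂F/∂x and the coefficient of y' is ∂F/∂y:
  ∂F/∂x = 3x^2 - 15y,
  ∂F/∂y = -15x + 36y^2.

Since d/dx[F] = ∂F/∂x + (∂F/∂y)·y' = 0, solve for y':
  (∂F/∂y)·y' = -∂F/∂x
  dy/dx = -(∂F/∂x)/(∂F/∂y) = -(3x^2 - 15y)/(-15x + 36y^2) = (x^2 - 5y)/(5x - 12y^2)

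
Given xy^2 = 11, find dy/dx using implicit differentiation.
Differentiate both sides with respect to x, treating y as y(x). By the chain rule, any term containing y contributes a factor of y' = dy/dx when we differentiate it.

Move every term to one side and write the relation as F(x, y) = 0. Term by term,
  d/dx[xy^2] = 2xy·y' + y^2
  d/dx[-11] = 0

The pieces without y' make up ∂F/∂x and the coefficient of y' is ∂F/∂y:
  ∂F/∂x = y^2,
  ∂F/∂y = 2xy.

Since d/dx[F] = ∂F/∂x + (∂F/∂y)·y' = 0, solve for y':
  (∂F/∂y)·y' = -∂F/∂x
  dy/dx = -(∂F/∂x)/(∂F/∂y) = -(y^2)/(2xy) = -y/(2x)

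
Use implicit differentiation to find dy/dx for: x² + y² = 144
Differentiate both sides with respect to x, treating y as y(x). By the chain rule, any term containing y contributes a factor of y' = dy/dx when we differentiate it.

Move every term to one side and write the relation as F(x, y) = 0. Term by term,
  d/dx[x^2] = 2x
  d/dx[y^2] = 2y·y'
  d/dx[-144] = 0

The pieces without y' make up ∂F/∂x and the coefficient of y' is ∂F/∂y:
  ∂F/∂x = 2x,
  ∂F/∂y = 2y.

Since d/dx[F] = ∂F/∂x + (∂F/∂y)·y' = 0, solve for y':
  (∂F/∂y)·y' = -∂F/∂x
  dy/dx = -(∂F/∂x)/(∂F/∂y) = -(2x)/(2y) = -x/y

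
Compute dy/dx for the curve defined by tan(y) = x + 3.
Apply d/dx to both sides, remembering that y depends on x. Each occurrence of y therefore brings in a y' = dy/dx via the chain rule.

With F(x, y) equal to the left-hand side minus the right, differentiate F term by term:
  d/dx[-x] = -1
  d/dx[tan(y)] = y'(tan(y)^2 + 1)
  d/dx[-3] = 0
Adding these up, d/dx[F] = 0 becomes
  (-1) + (tan(y)^2 + 1)·y' = 0,
so isolating y',
  dy/dx = -(-1)/(tan(y)^2 + 1) = cos(y)^2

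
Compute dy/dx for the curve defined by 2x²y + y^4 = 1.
Differentiate both sides with respect to x, treating y as y(x). By the chain rule, any term containing y contributes a factor of y' = dy/dx when we differentiate it.

Move every term to one side and write the relation as F(x, y) = 0. Term by term,
  d/dx[2x^2y] = 2x^2·y' + 4xy
  d/dx[y^4] = 4y^3·y'
  d/dx[-1] = 0

The pieces without y' make up ∂F/∂x and the coefficient of y' is ∂F/∂y:
  ∂F/∂x = 4xy,
  ∂F/∂y = 2x^2 + 4y^3.

Since d/dx[F] = ∂F/∂x + (∂F/∂y)·y' = 0, solve for y':
  (∂F/∂y)·y' = -∂F/∂x
  dy/dx = -(∂F/∂x)/(∂F/∂y) = -(4xy)/(2x^2 + 4y^3) = -2xy/(x^2 + 2y^3)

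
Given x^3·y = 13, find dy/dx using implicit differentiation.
Differentiate the relation implicitly: treat y = y(x) and apply the chain rule, so every y-derivative picks up a y' = dy/dx factor.

With everything moved to the left-hand side, differentiate term by term:
  d/dx[x^3y] = x^3·y' + 3x^2y
  d/dx[-13] = 0

Separating the contributions that come from x directly and those that come through y:
  without y':      3x^2y
  multiplying y':  x^3

so (3x^2y) + (x^3)·y' = 0, and therefore
  dy/dx = -(3x^2y)/(x^3) = -3y/x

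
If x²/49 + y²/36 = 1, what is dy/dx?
Take d/dx of both sides. Since y is implicitly a function of x, the chain rule attaches a y' = dy/dx factor whenever we differentiate through y.

Set F(x, y) = (left side) − (right side), so the curve is F = 0. Differentiating each term of F:
  d/dx[x^2/49] = 2x/49
  d/dx[y^2/36] = y·y'/18
  d/dx[-1] = 0

Collecting, the y'-free part is the partial derivative in x and the y' coefficient is the partial derivative in y:
  ∂F/∂x = 2x/49
  ∂F/∂y = y/18

so d/dx[F(x, y(x))] = ∂F/∂x + (∂F/∂y)·y' = 0. Rearranging,
  dy/dx = -(∂F/∂x)/(∂F/∂y) = -(2x/49)/(y/18) = -36x/(49y)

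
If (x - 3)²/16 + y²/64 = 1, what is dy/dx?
Apply d/dx to both sides, remembering that y depends on x. Each occurrence of y therefore brings in a y' = dy/dx via the chain rule.

With F(x, y) equal to the left-hand side minus the right, differentiate F term by term:
  d/dx[y^2/64] = y·y'/32
  d/dx[(x - 3)^2/16] = x/8 - 3/8
  d/dx[-1] = 0
Adding these up, d/dx[F] = 0 becomes
  (x/8 - 3/8) + (y/32)·y' = 0,
so isolating y',
  dy/dx = -(x/8 - 3/8)/(y/32)
        = -((x - 3)/8)/(y/32) = 4(3 - x)/y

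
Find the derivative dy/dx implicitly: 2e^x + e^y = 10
Differentiate both sides with respect to x, treating y as y(x). By the chain rule, any term containing y contributes a factor of y' = dy/dx when we differentiate it.

Move every term to one side and write the relation as F(x, y) = 0. Term by term,
  d/dx[2e^(x)] = 2e^(x)
  d/dx[e^(y)] = y'·e^(y)
  d/dx[-10] = 0

The pieces without y' make up ∂F/∂x and the coefficient of y' is ∂F/∂y:
  ∂F/∂x = 2e^(x),
  ∂F/∂y = e^(y).

Since d/dx[F] = ∂F/∂x + (∂F/∂y)·y' = 0, solve for y':
  (∂F/∂y)·y' = -∂F/∂x
  dy/dx = -(∂F/∂x)/(∂F/∂y) = -(2e^(x))/(e^(y)) = -2e^(x - y)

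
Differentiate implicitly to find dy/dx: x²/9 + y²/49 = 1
Differentiate both sides with respect to x, treating y as y(x). By the chain rule, any term containing y contributes a factor of y' = dy/dx when we differentiate it.

Move every term to one side and write the relation as F(x, y) = 0. Term by term,
  d/dx[x^2/9] = 2x/9
  d/dx[y^2/49] = 2y·y'/49
  d/dx[-1] = 0

The pieces without y' make up ∂F/∂x and the coefficient of y' is ∂F/∂y:
  ∂F/∂x = 2x/9,
  ∂F/∂y = 2y/49.

Since d/dx[F] = ∂F/∂x + (∂F/∂y)·y' = 0, solve for y':
  (∂F/∂y)·y' = -∂F/∂x
  dy/dx = -(∂F/∂x)/(∂F/∂y) = -(2x/9)/(2y/49) = -49x/(9y)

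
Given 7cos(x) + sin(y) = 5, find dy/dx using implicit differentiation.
Differentiate the relation implicitly: treat y = y(x) and apply the chain rule, so every y-derivative picks up a y' = dy/dx factor.

With everything moved to the left-hand side, differentiate term by term:
  d/dx[sin(y)] = y'·cos(y)
  d/dx[7cos(x)] = -7sin(x)
  d/dx[-5] = 0

Separating the contributions that come from x directly and those that come through y:
  without y':      -7sin(x)
  multiplying y':  cos(y)

so (-7sin(x)) + (cos(y))·y' = 0, and therefore
  dy/dx = -(-7sin(x))/(cos(y)) = 7sin(x)/cos(y)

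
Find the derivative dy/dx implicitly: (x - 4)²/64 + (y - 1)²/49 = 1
Apply d/dx to both sides, remembering that y depends on x. Each occurrence of y therefore brings in a y' = dy/dx via the chain rule.

With F(x, y) equal to the left-hand side minus the right, differentiate F term by term:
  d/dx[(x - 4)^2/64] = x/32 - 1/8
  d/dx[(y - 1)^2/49] = 2·y'(y - 1)/49
  d/dx[-1] = 0
Adding these up, d/dx[F] = 0 becomes
  (x/32 - 1/8) + (2y/49 - 2/49)·y' = 0,
so isolating y',
  dy/dx = -(x/32 - 1/8)/(2y/49 - 2/49)
        = -((x - 4)/32)/(2(y - 1)/49) = 49(4 - x)/(64(y - 1))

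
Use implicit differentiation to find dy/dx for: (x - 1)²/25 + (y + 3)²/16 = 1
Take d/dx of both sides. Since y is implicitly a function of x, the chain rule attaches a y' = dy/dx factor whenever we differentiate through y.

Set F(x, y) = (left side) − (right side), so the curve is F = 0. Differentiating each term of F:
  d/dx[(x - 1)^2/25] = 2x/25 - 2/25
  d/dx[(y + 3)^2/16] = y'(y + 3)/8
  d/dx[-1] = 0

Collecting, the y'-free part is the partial derivative in x and the y' coefficient is the partial derivative in y:
  ∂F/∂x = 2x/25 - 2/25
  ∂F/∂y = y/8 + 3/8

so d/dx[F(x, y(x))] = ∂F/∂x + (∂F/∂y)·y' = 0. Rearranging,
  dy/dx = -(∂F/∂x)/(∂F/∂y) = -(2x/25 - 2/25)/(y/8 + 3/8)
        = -(2(x - 1)/25)/((y + 3)/8) = 16(1 - x)/(25(y + 3))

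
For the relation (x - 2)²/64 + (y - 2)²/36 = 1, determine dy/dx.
Differentiate both sides with respect to x, treating y as y(x). By the chain rule, any term containing y contributes a factor of y' = dy/dx when we differentiate it.

Move every term to one side and write the relation as F(x, y) = 0. Term by term,
  d/dx[(x - 2)^2/64] = x/32 - 1/16
  d/dx[(y - 2)^2/36] = y'(y - 2)/18
  d/dx[-1] = 0

The pieces without y' make up ∂F/∂x and the coefficient of y' is ∂F/∂y:
  ∂F/∂x = x/32 - 1/16,
  ∂F/∂y = y/18 - 1/9.

Since d/dx[F] = ∂F/∂x + (∂F/∂y)·y' = 0, solve for y':
  (∂F/∂y)·y' = -∂F/∂x
  dy/dx = -(∂F/∂x)/(∂F/∂y) = -(x/32 - 1/16)/(y/18 - 1/9)
        = -((x - 2)/32)/((y - 2)/18) = 9(2 - x)/(16(y - 2))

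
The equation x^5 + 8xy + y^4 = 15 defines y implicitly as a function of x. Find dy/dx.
Apply d/dx to both sides, remembering that y depends on x. Each occurrence of y therefore brings in a y' = dy/dx via the chain rule.

With F(x, y) equal to the left-hand side minus the right, differentiate F term by term:
  d/dx[x^5] = 5x^4
  d/dx[8xy] = 8x·y' + 8y
  d/dx[y^4] = 4y^3·y'
  d/dx[-15] = 0
Adding these up, d/dx[F] = 0 becomes
  (5x^4 + 8y) + (8x + 4y^3)·y' = 0,
so isolating y',
  dy/dx = -(5x^4 + 8y)/(8x + 4y^3) = (-5x^4 - 8y)/(4(2x + y^3))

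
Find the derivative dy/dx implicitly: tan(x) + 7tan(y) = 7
Differentiate the relation implicitly: treat y = y(x) and apply the chain rule, so every y-derivative picks up a y' = dy/dx factor.

With everything moved to the left-hand side, differentiate term by term:
  d/dx[tan(x)] = tan(x)^2 + 1
  d/dx[7tan(y)] = 7·y'(tan(y)^2 + 1)
  d/dx[-7] = 0

Separating the contributions that come from x directly and those that come through y:
  without y':      tan(x)^2 + 1
  multiplying y':  7tan(y)^2 + 7

so (tan(x)^2 + 1) + (7tan(y)^2 + 7)·y' = 0, and therefore
  dy/dx = -(tan(x)^2 + 1)/(7tan(y)^2 + 7) = -cos(y)^2/(7cos(x)^2)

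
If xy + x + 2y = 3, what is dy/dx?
Apply d/dx to both sides, remembering that y depends on x. Each occurrence of y therefore brings in a y' = dy/dx via the chain rule.

With F(x, y) equal to the left-hand side minus the right, differentiate F term by term:
  d/dx[xy] = x·y' + y
  d/dx[x] = 1
  d/dx[2y] = 2·y'
  d/dx[-3] = 0
Adding these up, d/dx[F] = 0 becomes
  (y + 1) + (x + 2)·y' = 0,
so isolating y',
  dy/dx = -(y + 1)/(x + 2) = (-y - 1)/(x + 2)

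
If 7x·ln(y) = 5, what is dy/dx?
Take d/dx of both sides. Since y is implicitly a function of x, the chain rule attaches a y' = dy/dx factor whenever we differentiate through y.

Set F(x, y) = (left side) − (right side), so the curve is F = 0. Differentiating each term of F:
  d/dx[7x·ln(y)] = 7x·y'/y + 7ln(y)
  d/dx[-5] = 0

Collecting, the y'-free part is the partial derivative in x and the y' coefficient is the partial derivative in y:
  ∂F/∂x = 7ln(y)
  ∂F/∂y = 7x/y

so d/dx[F(x, y(x))] = ∂F/∂x + (∂F/∂y)·y' = 0. Rearranging,
  dy/dx = -(∂F/∂x)/(∂F/∂y) = -(7ln(y))/(7x/y) = -y·ln(y)/x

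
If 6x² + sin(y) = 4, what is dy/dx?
Differentiate the relation implicitly: treat y = y(x) and apply the chain rule, so every y-derivative picks up a y' = dy/dx factor.

With everything moved to the left-hand side, differentiate term by term:
  d/dx[6x^2] = 12x
  d/dx[sin(y)] = y'·cos(y)
  d/dx[-4] = 0

Separating the contributions that come from x directly and those that come through y:
  without y':      12x
  multiplying y':  cos(y)

so (12x) + (cos(y))·y' = 0, and therefore
  dy/dx = -(12x)/(cos(y)) = -12x/cos(y)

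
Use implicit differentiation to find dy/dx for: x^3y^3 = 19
Take d/dx of both sides. Since y is implicitly a function of x, the chain rule attaches a y' = dy/dx factor whenever we differentiate through y.

Set F(x, y) = (left side) − (right side), so the curve is F = 0. Differentiating each term of F:
  d/dx[x^3y^3] = 3x^3y^2·y' + 3x^2y^3
  d/dx[-19] = 0

Collecting, the y'-free part is the partial derivative in x and the y' coefficient is the partial derivative in y:
  ∂F/∂x = 3x^2y^3
  ∂F/∂y = 3x^3y^2

so d/dx[F(x, y(x))] = ∂F/∂x + (∂F/∂y)·y' = 0. Rearranging,
  dy/dx = -(∂F/∂x)/(∂F/∂y) = -(3x^2y^3)/(3x^3y^2) = -y/x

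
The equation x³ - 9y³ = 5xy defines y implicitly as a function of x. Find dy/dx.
Take d/dx of both sides. Since y is implicitly a function of x, the chain rule attaches a y' = dy/dx factor whenever we differentiate through y.

Set F(x, y) = (left side) − (right side), so the curve is F = 0. Differentiating each term of F:
  d/dx[x^3] = 3x^2
  d/dx[-5xy] = -5x·y' - 5y
  d/dx[-9y^3] = -27y^2·y'

Collecting, the y'-free part is the partial derivative in x and the y' coefficient is the partial derivative in y:
  ∂F/∂x = 3x^2 - 5y
  ∂F/∂y = -5x - 27y^2

so d/dx[F(x, y(x))] = ∂F/∂x + (∂F/∂y)·y' = 0. Rearranging,
  dy/dx = -(∂F/∂x)/(∂F/∂y) = -(3x^2 - 5y)/(-5x - 27y^2) = (3x^2 - 5y)/(5x + 27y^2)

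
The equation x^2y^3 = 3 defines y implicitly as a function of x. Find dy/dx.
Take d/dx of both sides. Since y is implicitly a function of x, the chain rule attaches a y' = dy/dx factor whenever we differentiate through y.

Set F(x, y) = (left side) − (right side), so the curve is F = 0. Differentiating each term of F:
  d/dx[x^2y^3] = 3x^2y^2·y' + 2xy^3
  d/dx[-3] = 0

Collecting, the y'-free part is the partial derivative in x and the y' coefficient is the partial derivative in y:
  ∂F/∂x = 2xy^3
  ∂F/∂y = 3x^2y^2

so d/dx[F(x, y(x))] = ∂F/∂x + (∂F/∂y)·y' = 0. Rearranging,
  dy/dx = -(∂F/∂x)/(∂F/∂y) = -(2xy^3)/(3x^2y^2) = -2y/(3x)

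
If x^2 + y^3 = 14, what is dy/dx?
Differentiate both sides with respect to x, treating y as y(x). By the chain rule, any term containing y contributes a factor of y' = dy/dx when we differentiate it.

Move every term to one side and write the relation as F(x, y) = 0. Term by term,
  d/dx[x^2] = 2x
  d/dx[y^3] = 3y^2·y'
  d/dx[-14] = 0

The pieces without y' make up ∂F/∂x and the coefficient of y' is ∂F/∂y:
  ∂F/∂x = 2x,
  ∂F/∂y = 3y^2.

Since d/dx[F] = ∂F/∂x + (∂F/∂y)·y' = 0, solve for y':
  (∂F/∂y)·y' = -∂F/∂x
  dy/dx = -(∂F/∂x)/(∂F/∂y) = -(2x)/(3y^2) = -2x/(3y^2)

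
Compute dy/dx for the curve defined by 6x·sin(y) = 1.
Apply d/dx to both sides, remembering that y depends on x. Each occurrence of y therefore brings in a y' = dy/dx via the chain rule.

With F(x, y) equal to the left-hand side minus the right, differentiate F term by term:
  d/dx[6x·sin(y)] = 6x·y'·cos(y) + 6sin(y)
  d/dx[-1] = 0
Adding these up, d/dx[F] = 0 becomes
  (6sin(y)) + (6x·cos(y))·y' = 0,
so isolating y',
  dy/dx = -(6sin(y))/(6x·cos(y)) = -tan(y)/x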